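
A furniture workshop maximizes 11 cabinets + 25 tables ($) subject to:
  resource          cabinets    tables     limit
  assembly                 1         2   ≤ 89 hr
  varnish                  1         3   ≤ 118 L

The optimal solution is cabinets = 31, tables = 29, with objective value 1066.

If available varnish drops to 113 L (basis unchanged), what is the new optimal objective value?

At the optimum: assembly uses 89 of 89 (binding); varnish uses 118 of 118 (binding).
The binding rows give the dual system: 1·y_assembly + 1·y_varnish = 11 and 2·y_assembly + 3·y_varnish = 25.
This yields shadow prices y_assembly = 8, y_varnish = 3.
Δz = y_varnish·Δb = 3 × (-5) = -15, so new z* = 1066 − 15 = 1051.

1051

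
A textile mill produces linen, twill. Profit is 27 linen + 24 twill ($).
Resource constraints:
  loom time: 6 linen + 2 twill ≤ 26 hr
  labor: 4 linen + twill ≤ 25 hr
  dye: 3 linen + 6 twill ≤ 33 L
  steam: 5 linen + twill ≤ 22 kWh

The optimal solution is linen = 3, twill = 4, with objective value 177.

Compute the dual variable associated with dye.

Binding: loom time and dye. Non-binding: labor (9 unused), steam (3 unused).
Slack constraints have shadow price 0 (complementary slackness).
From A_Bᵀ y = c: 6·y_loom time + 3·y_dye = 27; 2·y_loom time + 6·y_dye = 24.
→ y_loom time = 3 and y_dye = 3.
Shadow price of dye = 3.

3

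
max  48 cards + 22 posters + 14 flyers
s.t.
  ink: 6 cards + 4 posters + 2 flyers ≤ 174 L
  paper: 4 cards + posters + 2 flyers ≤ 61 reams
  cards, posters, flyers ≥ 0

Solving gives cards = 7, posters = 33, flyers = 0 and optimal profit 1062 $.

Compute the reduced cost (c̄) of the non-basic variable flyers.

-6

At the optimum: ink uses 174 of 174 (binding); paper uses 61 of 61 (binding).
The binding rows give the dual system: 6·y_ink + 4·y_paper = 48 and 4·y_ink + 1·y_paper = 22.
This yields shadow prices y_ink = 4, y_paper = 6.
Reduced cost of flyers: c₃ − yᵀa₃ = 14 − (4·2 + 6·2) = 14 − 20 = -6.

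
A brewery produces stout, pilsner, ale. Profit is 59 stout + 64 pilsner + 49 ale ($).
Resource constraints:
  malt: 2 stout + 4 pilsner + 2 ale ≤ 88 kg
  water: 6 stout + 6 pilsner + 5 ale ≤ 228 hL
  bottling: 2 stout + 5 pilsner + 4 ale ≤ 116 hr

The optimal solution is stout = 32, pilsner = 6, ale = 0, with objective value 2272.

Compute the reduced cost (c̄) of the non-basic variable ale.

Binding: malt and water. Non-binding: bottling (22 unused).
Slack constraints have shadow price 0 (complementary slackness).
The binding rows give the dual system: 2·y_malt + 6·y_water = 59 and 4·y_malt + 6·y_water = 64.
→ y_malt = 2.5 and y_water = 9.
Reduced cost of ale: c₃ − yᵀa₃ = 49 − (2.5·2 + 9·5) = 49 − 50 = -1.

-1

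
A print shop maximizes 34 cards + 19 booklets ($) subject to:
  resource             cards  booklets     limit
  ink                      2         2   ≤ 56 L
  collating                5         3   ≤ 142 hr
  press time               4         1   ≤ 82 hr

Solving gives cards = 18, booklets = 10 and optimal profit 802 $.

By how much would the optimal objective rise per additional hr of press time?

Check each constraint at x*: ink 56/56 (tight); collating 120/142 (slack 22); press time 82/82 (tight).
By complementary slackness, y = 0 for the non-binding constraint.
From A_Bᵀ y = c: 2·y_ink + 4·y_press time = 34; 2·y_ink + 1·y_press time = 19.
→ y_ink = 7 and y_press time = 5.
Shadow price of press time = 5.

5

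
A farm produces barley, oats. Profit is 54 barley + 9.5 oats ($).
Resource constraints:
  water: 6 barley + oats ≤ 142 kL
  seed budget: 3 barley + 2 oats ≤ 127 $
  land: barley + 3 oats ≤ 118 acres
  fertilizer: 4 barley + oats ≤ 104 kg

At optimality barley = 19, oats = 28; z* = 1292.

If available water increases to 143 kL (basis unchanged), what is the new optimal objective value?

1300

Check each constraint at x*: water 142/142 (tight); seed budget 113/127 (slack 14); land 103/118 (slack 15); fertilizer 104/104 (tight).
Since seed budget, land are not tight, their duals are 0.
The binding rows give the dual system: 6·y_water + 4·y_fertilizer = 54 and 1·y_water + 1·y_fertilizer = 9.5.
→ y_water = 8 and y_fertilizer = 1.5.
Δz = y_water·Δb = 8 × (1) = 8, so new z* = 1292 + 8 = 1300.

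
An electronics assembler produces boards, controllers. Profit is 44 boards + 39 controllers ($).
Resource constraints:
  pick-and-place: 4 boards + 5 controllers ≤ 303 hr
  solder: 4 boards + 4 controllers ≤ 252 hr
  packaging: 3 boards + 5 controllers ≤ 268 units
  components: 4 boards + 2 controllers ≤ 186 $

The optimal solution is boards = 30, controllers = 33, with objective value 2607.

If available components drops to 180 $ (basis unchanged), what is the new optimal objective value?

Binding: solder and components. Non-binding: pick-and-place (18 unused), packaging (13 unused).
By complementary slackness, y = 0 for the non-binding constraints.
Dual feasibility on the basic columns requires 4·y_solder + 4·y_components = 44, 4·y_solder + 2·y_components = 39.
→ y_solder = 8.5 and y_components = 2.5.
Δz = y_components·Δb = 2.5 × (-6) = -15, so new z* = 2607 − 15 = 2592.

2592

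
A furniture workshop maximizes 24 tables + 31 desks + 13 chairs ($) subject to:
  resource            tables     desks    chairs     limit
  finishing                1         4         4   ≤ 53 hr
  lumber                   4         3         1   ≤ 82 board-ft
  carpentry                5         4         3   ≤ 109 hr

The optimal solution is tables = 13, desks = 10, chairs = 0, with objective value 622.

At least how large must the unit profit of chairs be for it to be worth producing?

21

Binding: finishing and lumber. Non-binding: carpentry (4 unused).
Since carpentry is not tight, its dual is 0.
Dual feasibility on the basic columns requires 1·y_finishing + 4·y_lumber = 24, 4·y_finishing + 3·y_lumber = 31.
→ y_finishing = 4 and y_lumber = 5.
chairs enters the basis when its profit ≥ yᵀa₃ = 4·4 + 5·1 = 21.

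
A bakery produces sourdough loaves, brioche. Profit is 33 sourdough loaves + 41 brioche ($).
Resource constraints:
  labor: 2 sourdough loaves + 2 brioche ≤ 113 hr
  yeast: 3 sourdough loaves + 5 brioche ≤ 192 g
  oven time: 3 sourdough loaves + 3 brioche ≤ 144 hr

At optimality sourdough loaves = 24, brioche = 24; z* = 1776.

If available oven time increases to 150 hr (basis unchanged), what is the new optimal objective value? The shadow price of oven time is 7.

1818

Δb = 6, so new z* = 1776 + (7)·(6) = 1776 + 42 = 1818.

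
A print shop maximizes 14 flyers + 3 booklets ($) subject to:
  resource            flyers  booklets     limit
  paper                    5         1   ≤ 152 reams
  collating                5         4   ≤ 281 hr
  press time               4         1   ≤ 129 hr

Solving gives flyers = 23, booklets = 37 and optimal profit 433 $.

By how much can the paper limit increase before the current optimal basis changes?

Binding constraints: paper, press time. The basis is B = [[5,1],[4,1]] with det 1.
Per unit increase in paper, x* moves by d = (1, -4).
The basis stays optimal until booklets reaches 0; allowable increase = 9.25 reams.

9.25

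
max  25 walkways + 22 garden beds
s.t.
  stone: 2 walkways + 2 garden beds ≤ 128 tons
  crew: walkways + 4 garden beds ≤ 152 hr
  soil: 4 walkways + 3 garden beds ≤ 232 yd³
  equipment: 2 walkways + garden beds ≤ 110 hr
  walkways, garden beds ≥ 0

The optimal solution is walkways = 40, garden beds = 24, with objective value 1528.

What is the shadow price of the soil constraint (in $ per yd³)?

At the optimum: stone uses 128 of 128 (binding); crew uses 136 of 152 (slack = 16); soil uses 232 of 232 (binding); equipment uses 104 of 110 (slack = 6).
Since crew, equipment are not tight, their duals are 0.
The binding rows give the dual system: 2·y_stone + 4·y_soil = 25 and 2·y_stone + 3·y_soil = 22.
Solving: y_stone = 6.5, y_soil = 3.
Shadow price of soil = 3.

3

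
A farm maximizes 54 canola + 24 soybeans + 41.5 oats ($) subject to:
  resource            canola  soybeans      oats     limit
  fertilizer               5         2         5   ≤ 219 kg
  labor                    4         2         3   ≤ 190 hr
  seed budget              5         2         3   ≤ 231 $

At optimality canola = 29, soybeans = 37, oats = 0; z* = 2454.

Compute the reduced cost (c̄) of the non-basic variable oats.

-6.5

Check each constraint at x*: fertilizer 219/219 (tight); labor 190/190 (tight); seed budget 219/231 (slack 12).
By complementary slackness, y = 0 for the non-binding constraint.
From A_Bᵀ y = c: 5·y_fertilizer + 4·y_labor = 54; 2·y_fertilizer + 2·y_labor = 24.
This yields shadow prices y_fertilizer = 6, y_labor = 6.
Reduced cost of oats: c₃ − yᵀa₃ = 41.5 − (6·5 + 6·3) = 41.5 − 48 = -6.5.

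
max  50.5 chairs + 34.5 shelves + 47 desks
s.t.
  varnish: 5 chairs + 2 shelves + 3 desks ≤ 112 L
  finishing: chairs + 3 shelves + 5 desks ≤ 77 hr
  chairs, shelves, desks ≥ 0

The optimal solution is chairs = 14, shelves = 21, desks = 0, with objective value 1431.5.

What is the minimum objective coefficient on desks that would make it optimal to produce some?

At the optimum: varnish uses 112 of 112 (binding); finishing uses 77 of 77 (binding).
The binding rows give the dual system: 5·y_varnish + 1·y_finishing = 50.5 and 2·y_varnish + 3·y_finishing = 34.5.
This yields shadow prices y_varnish = 9, y_finishing = 5.5.
desks enters the basis when its profit ≥ yᵀa₃ = 9·3 + 5.5·5 = 54.5.

54.5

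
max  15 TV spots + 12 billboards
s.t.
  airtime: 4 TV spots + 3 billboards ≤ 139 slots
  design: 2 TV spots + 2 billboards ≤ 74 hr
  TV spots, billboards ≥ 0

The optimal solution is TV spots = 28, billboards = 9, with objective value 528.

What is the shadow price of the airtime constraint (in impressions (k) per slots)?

3

Both airtime and design are binding at x*.
Dual feasibility on the basic columns requires 4·y_airtime + 2·y_design = 15, 3·y_airtime + 2·y_design = 12.
This yields shadow prices y_airtime = 3, y_design = 1.5.
Shadow price of airtime = 3.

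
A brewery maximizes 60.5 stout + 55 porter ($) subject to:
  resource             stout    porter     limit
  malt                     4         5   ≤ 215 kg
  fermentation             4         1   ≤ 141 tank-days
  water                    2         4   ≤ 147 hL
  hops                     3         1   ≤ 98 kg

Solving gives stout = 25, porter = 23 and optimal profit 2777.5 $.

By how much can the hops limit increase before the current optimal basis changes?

Binding constraints: malt, hops. The basis is B = [[4,5],[3,1]] with det -11.
Per unit increase in hops, x* moves by d = (0.4545, -0.3636).
The basis stays optimal until fermentation becomes binding; allowable increase = 12.375 kg.

12.375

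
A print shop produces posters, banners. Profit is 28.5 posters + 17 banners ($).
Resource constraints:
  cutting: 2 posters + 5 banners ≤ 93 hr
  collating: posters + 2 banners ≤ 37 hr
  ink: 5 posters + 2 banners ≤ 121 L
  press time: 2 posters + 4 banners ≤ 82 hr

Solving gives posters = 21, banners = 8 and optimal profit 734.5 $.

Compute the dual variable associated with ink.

Check each constraint at x*: cutting 82/93 (slack 11); collating 37/37 (tight); ink 121/121 (tight); press time 74/82 (slack 8).
Slack constraints have shadow price 0 (complementary slackness).
From A_Bᵀ y = c: 1·y_collating + 5·y_ink = 28.5; 2·y_collating + 2·y_ink = 17.
This yields shadow prices y_collating = 3.5, y_ink = 5.
Shadow price of ink = 5.

5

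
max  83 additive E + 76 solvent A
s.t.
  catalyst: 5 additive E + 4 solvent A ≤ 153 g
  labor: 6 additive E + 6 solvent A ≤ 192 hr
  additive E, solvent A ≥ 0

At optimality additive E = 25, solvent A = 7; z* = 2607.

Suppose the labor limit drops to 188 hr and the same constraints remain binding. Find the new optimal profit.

2575

At the optimum: catalyst uses 153 of 153 (binding); labor uses 192 of 192 (binding).
Dual feasibility on the basic columns requires 5·y_catalyst + 6·y_labor = 83, 4·y_catalyst + 6·y_labor = 76.
This yields shadow prices y_catalyst = 7, y_labor = 8.
Δz = y_labor·Δb = 8 × (-4) = -32, so new z* = 2607 − 32 = 2575.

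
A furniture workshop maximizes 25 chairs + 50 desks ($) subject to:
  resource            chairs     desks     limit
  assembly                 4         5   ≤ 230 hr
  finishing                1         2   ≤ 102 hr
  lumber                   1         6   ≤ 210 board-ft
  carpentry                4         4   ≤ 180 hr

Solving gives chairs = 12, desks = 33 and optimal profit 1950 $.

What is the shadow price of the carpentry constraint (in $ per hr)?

5

At the optimum: assembly uses 213 of 230 (slack = 17); finishing uses 78 of 102 (slack = 24); lumber uses 210 of 210 (binding); carpentry uses 180 of 180 (binding).
Since assembly, finishing are not tight, their duals are 0.
The binding rows give the dual system: 1·y_lumber + 4·y_carpentry = 25 and 6·y_lumber + 4·y_carpentry = 50.
Solving: y_lumber = 5, y_carpentry = 5.
Shadow price of carpentry = 5.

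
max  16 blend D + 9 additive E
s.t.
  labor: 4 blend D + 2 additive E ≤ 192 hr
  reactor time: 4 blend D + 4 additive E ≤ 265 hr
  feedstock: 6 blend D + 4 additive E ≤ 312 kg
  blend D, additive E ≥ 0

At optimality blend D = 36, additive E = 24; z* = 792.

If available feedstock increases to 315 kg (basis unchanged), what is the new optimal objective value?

At the optimum: labor uses 192 of 192 (binding); reactor time uses 240 of 265 (slack = 25); feedstock uses 312 of 312 (binding).
Since reactor time is not tight, its dual is 0.
Dual feasibility on the basic columns requires 4·y_labor + 6·y_feedstock = 16, 2·y_labor + 4·y_feedstock = 9.
→ y_labor = 2.5 and y_feedstock = 1.
Δz = y_feedstock·Δb = 1 × (3) = 3, so new z* = 792 + 3 = 795.

795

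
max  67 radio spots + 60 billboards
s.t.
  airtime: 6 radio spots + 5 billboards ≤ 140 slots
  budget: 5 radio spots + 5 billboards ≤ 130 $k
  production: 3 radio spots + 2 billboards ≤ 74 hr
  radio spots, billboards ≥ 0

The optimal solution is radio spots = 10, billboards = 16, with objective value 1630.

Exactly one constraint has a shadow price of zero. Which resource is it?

airtime: 140/140 (binding)
budget: 130/130 (binding)
production: 62/74 (slack 12)
By complementary slackness, a constraint with positive slack has shadow price 0 → production.

production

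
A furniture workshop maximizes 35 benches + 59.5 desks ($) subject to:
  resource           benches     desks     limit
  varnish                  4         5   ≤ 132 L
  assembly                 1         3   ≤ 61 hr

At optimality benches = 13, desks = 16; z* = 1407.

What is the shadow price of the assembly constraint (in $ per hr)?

Check each constraint at x*: varnish 132/132 (tight); assembly 61/61 (tight).
From A_Bᵀ y = c: 4·y_varnish + 1·y_assembly = 35; 5·y_varnish + 3·y_assembly = 59.5.
Solving: y_varnish = 6.5, y_assembly = 9.
Shadow price of assembly = 9.

9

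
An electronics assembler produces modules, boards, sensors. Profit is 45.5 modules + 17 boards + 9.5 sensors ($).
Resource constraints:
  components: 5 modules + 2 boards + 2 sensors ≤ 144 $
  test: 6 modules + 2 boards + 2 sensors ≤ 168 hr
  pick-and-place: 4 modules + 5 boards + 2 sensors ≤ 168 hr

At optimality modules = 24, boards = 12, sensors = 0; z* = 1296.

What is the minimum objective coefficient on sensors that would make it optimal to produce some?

Binding: components and test. Non-binding: pick-and-place (12 unused).
By complementary slackness, y = 0 for the non-binding constraint.
The binding rows give the dual system: 5·y_components + 6·y_test = 45.5 and 2·y_components + 2·y_test = 17.
Solving: y_components = 5.5, y_test = 3.
sensors enters the basis when its profit ≥ yᵀa₃ = 5.5·2 + 3·2 = 17.

17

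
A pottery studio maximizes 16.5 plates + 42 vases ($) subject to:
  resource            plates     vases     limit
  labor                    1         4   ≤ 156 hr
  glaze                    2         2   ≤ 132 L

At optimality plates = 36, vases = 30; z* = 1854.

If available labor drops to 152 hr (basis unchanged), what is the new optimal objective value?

1820

At the optimum: labor uses 156 of 156 (binding); glaze uses 132 of 132 (binding).
The binding rows give the dual system: 1·y_labor + 2·y_glaze = 16.5 and 4·y_labor + 2·y_glaze = 42.
→ y_labor = 8.5 and y_glaze = 4.
Δz = y_labor·Δb = 8.5 × (-4) = -34, so new z* = 1854 − 34 = 1820.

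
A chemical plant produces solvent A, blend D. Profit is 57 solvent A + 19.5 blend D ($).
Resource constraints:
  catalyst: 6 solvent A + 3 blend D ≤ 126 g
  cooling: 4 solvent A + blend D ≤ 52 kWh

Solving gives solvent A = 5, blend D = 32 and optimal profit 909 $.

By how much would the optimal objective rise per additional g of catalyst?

Both catalyst and cooling are binding at x*.
From A_Bᵀ y = c: 6·y_catalyst + 4·y_cooling = 57; 3·y_catalyst + 1·y_cooling = 19.5.
This yields shadow prices y_catalyst = 3.5, y_cooling = 9.
Shadow price of catalyst = 3.5.

3.5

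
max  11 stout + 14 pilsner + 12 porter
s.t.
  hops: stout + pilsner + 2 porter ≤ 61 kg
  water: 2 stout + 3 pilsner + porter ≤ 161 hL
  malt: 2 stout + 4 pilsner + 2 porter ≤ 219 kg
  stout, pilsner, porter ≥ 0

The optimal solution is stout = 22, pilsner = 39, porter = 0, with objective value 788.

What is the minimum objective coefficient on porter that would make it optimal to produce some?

13

Binding: hops and water. Non-binding: malt (19 unused).
Since malt is not tight, its dual is 0.
The binding rows give the dual system: 1·y_hops + 2·y_water = 11 and 1·y_hops + 3·y_water = 14.
This yields shadow prices y_hops = 5, y_water = 3.
porter enters the basis when its profit ≥ yᵀa₃ = 5·2 + 3·1 = 13.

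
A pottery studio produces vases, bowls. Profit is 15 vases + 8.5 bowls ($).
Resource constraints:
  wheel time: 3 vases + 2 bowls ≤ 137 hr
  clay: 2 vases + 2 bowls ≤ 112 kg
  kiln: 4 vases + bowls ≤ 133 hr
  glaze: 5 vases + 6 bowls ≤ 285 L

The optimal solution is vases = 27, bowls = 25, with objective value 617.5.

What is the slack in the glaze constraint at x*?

0

glaze used = 5·27 + 6·25 = 285; slack = 285 − 285 = 0.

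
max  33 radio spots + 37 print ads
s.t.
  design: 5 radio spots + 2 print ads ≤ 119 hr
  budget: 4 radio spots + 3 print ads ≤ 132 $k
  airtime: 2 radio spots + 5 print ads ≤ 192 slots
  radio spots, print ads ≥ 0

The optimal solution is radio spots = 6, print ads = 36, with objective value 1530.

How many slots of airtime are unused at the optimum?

airtime used = 2·6 + 5·36 = 192; slack = 192 − 192 = 0.

0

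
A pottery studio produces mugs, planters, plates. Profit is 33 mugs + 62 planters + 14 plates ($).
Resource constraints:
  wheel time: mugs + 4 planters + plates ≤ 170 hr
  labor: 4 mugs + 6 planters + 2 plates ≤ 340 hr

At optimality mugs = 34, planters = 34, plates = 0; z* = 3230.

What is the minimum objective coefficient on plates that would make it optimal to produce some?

19

Both wheel time and labor are binding at x*.
The binding rows give the dual system: 1·y_wheel time + 4·y_labor = 33 and 4·y_wheel time + 6·y_labor = 62.
Solving: y_wheel time = 5, y_labor = 7.
plates enters the basis when its profit ≥ yᵀa₃ = 5·1 + 7·2 = 19.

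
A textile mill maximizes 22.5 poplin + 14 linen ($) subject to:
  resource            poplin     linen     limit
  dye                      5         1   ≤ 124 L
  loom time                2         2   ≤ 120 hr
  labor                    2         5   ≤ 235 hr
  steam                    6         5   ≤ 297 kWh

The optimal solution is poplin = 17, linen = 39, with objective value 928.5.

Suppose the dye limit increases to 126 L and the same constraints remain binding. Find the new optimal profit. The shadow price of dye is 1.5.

Δb = 2, so new z* = 928.5 + (1.5)·(2) = 928.5 + 3 = 931.5.

931.5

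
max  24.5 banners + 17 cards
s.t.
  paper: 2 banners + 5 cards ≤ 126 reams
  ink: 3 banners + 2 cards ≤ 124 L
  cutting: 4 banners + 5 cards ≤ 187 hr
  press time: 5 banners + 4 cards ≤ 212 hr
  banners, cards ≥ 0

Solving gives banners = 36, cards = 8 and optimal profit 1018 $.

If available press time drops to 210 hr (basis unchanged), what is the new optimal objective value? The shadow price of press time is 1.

Δb = -2, so new z* = 1018 + (1)·(-2) = 1018 − 2 = 1016.

1016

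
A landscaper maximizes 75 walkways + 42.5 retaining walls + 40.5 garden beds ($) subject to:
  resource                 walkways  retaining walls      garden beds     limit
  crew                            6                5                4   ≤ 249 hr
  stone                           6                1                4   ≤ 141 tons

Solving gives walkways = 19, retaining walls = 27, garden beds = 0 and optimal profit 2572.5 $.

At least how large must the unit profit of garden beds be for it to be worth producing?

50

Check each constraint at x*: crew 249/249 (tight); stone 141/141 (tight).
From A_Bᵀ y = c: 6·y_crew + 6·y_stone = 75; 5·y_crew + 1·y_stone = 42.5.
This yields shadow prices y_crew = 7.5, y_stone = 5.
garden beds enters the basis when its profit ≥ yᵀa₃ = 7.5·4 + 5·4 = 50.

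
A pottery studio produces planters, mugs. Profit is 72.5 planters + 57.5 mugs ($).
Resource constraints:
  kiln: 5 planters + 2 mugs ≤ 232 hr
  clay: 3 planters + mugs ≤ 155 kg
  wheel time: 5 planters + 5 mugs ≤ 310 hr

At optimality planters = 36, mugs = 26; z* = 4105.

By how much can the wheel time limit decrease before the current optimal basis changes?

78

Binding constraints: kiln, wheel time. The basis is B = [[5,2],[5,5]] with det 15.
Per unit decrease in wheel time, x* moves by d = (0.1333, -0.3333).
The basis stays optimal until mugs reaches 0; allowable decrease = 78 hr.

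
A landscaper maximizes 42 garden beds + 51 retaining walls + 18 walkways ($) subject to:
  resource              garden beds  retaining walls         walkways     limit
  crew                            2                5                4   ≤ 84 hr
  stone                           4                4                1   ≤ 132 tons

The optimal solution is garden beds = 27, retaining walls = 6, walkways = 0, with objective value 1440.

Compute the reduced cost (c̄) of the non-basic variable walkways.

Both crew and stone are binding at x*.
Dual feasibility on the basic columns requires 2·y_crew + 4·y_stone = 42, 5·y_crew + 4·y_stone = 51.
Solving: y_crew = 3, y_stone = 9.
Reduced cost of walkways: c₃ − yᵀa₃ = 18 − (3·4 + 9·1) = 18 − 21 = -3.

-3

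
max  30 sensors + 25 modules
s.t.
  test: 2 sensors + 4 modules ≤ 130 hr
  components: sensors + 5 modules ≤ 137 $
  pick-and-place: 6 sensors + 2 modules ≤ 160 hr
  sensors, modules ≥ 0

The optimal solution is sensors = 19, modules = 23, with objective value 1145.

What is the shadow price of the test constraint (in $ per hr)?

4.5

Binding: test and pick-and-place. Non-binding: components (3 unused).
By complementary slackness, y = 0 for the non-binding constraint.
From A_Bᵀ y = c: 2·y_test + 6·y_pick-and-place = 30; 4·y_test + 2·y_pick-and-place = 25.
→ y_test = 4.5 and y_pick-and-place = 3.5.
Shadow price of test = 4.5.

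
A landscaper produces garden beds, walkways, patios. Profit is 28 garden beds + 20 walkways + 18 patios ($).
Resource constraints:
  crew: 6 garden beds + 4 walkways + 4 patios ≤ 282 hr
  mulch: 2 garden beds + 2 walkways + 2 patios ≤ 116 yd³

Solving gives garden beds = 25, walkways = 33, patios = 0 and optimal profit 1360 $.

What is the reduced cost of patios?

-2

Check each constraint at x*: crew 282/282 (tight); mulch 116/116 (tight).
The binding rows give the dual system: 6·y_crew + 2·y_mulch = 28 and 4·y_crew + 2·y_mulch = 20.
Solving: y_crew = 4, y_mulch = 2.
Reduced cost of patios: c₃ − yᵀa₃ = 18 − (4·4 + 2·2) = 18 − 20 = -2.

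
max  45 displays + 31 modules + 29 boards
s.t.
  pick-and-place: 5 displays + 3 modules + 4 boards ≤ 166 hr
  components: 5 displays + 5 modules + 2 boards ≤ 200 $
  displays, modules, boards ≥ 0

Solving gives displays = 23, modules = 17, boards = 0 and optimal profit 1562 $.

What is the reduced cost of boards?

-3

Both pick-and-place and components are binding at x*.
Dual feasibility on the basic columns requires 5·y_pick-and-place + 5·y_components = 45, 3·y_pick-and-place + 5·y_components = 31.
Solving: y_pick-and-place = 7, y_components = 2.
Reduced cost of boards: c₃ − yᵀa₃ = 29 − (7·4 + 2·2) = 29 − 32 = -3.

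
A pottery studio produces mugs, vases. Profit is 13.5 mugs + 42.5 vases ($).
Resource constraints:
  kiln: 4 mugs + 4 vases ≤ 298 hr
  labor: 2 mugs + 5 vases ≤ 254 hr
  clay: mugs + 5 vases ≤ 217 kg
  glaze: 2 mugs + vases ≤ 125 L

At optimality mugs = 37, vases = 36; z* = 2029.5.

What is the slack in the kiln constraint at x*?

kiln used = 4·37 + 4·36 = 292; slack = 298 − 292 = 6.

6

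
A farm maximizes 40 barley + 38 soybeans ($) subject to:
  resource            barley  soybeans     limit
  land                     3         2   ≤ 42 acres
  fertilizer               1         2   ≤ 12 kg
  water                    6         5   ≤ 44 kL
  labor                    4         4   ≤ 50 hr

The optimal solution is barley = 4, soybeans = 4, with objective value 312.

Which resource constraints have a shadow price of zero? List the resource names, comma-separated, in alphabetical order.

labor, land

land: 20/42 (slack 22)
fertilizer: 12/12 (binding)
water: 44/44 (binding)
labor: 32/50 (slack 18)
By complementary slackness, a constraint with positive slack has shadow price 0 → labor, land.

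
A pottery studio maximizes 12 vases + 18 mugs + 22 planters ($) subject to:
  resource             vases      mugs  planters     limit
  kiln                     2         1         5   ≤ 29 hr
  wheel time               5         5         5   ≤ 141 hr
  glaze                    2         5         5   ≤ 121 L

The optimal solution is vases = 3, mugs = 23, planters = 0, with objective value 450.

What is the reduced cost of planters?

-8

At the optimum: kiln uses 29 of 29 (binding); wheel time uses 130 of 141 (slack = 11); glaze uses 121 of 121 (binding).
Since wheel time is not tight, its dual is 0.
Dual feasibility on the basic columns requires 2·y_kiln + 2·y_glaze = 12, 1·y_kiln + 5·y_glaze = 18.
Solving: y_kiln = 3, y_glaze = 3.
Reduced cost of planters: c₃ − yᵀa₃ = 22 − (3·5 + 3·5) = 22 − 30 = -8.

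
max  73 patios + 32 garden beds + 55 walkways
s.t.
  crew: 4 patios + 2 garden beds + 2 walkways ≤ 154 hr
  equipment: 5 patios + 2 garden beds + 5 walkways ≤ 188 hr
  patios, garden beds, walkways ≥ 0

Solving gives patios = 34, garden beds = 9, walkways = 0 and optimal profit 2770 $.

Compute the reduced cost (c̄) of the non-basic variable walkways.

Both crew and equipment are binding at x*.
The binding rows give the dual system: 4·y_crew + 5·y_equipment = 73 and 2·y_crew + 2·y_equipment = 32.
This yields shadow prices y_crew = 7, y_equipment = 9.
Reduced cost of walkways: c₃ − yᵀa₃ = 55 − (7·2 + 9·5) = 55 − 59 = -4.

-4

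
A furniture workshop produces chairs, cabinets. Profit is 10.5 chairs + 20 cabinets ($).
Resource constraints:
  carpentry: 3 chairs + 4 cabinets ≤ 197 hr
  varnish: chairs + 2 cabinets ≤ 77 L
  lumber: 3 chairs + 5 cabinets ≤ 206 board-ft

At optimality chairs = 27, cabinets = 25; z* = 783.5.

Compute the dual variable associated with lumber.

1

Check each constraint at x*: carpentry 181/197 (slack 16); varnish 77/77 (tight); lumber 206/206 (tight).
By complementary slackness, y = 0 for the non-binding constraint.
Dual feasibility on the basic columns requires 1·y_varnish + 3·y_lumber = 10.5, 2·y_varnish + 5·y_lumber = 20.
This yields shadow prices y_varnish = 7.5, y_lumber = 1.
Shadow price of lumber = 1.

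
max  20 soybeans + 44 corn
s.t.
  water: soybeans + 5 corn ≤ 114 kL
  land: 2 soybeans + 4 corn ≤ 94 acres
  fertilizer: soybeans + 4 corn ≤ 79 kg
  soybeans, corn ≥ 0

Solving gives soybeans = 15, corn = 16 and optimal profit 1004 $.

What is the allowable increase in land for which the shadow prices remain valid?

Binding constraints: land, fertilizer. The basis is B = [[2,4],[1,4]] with det 4.
Per unit increase in land, x* moves by d = (1, -0.25).
The basis stays optimal until corn reaches 0; allowable increase = 64 acres.

64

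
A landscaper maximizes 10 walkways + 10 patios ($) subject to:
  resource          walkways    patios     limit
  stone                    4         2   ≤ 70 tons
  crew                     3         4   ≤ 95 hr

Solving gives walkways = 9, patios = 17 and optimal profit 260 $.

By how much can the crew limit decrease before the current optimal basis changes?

42.5

Binding constraints: stone, crew. The basis is B = [[4,2],[3,4]] with det 10.
Per unit decrease in crew, x* moves by d = (0.2, -0.4).
The basis stays optimal until patios reaches 0; allowable decrease = 42.5 hr.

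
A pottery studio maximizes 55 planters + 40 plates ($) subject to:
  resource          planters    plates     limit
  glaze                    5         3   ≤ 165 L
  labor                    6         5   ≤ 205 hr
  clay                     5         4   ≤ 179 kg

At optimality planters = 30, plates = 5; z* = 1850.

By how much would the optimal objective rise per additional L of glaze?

5

Check each constraint at x*: glaze 165/165 (tight); labor 205/205 (tight); clay 170/179 (slack 9).
Since clay is not tight, its dual is 0.
The binding rows give the dual system: 5·y_glaze + 6·y_labor = 55 and 3·y_glaze + 5·y_labor = 40.
Solving: y_glaze = 5, y_labor = 5.
Shadow price of glaze = 5.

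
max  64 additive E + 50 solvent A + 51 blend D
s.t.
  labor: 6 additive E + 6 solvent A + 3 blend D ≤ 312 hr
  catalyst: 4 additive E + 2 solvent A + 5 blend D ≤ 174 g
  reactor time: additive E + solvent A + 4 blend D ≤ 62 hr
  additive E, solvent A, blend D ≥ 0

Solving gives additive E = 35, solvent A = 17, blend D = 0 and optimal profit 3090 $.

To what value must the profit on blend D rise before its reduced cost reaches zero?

53

Binding: labor and catalyst. Non-binding: reactor time (10 unused).
By complementary slackness, y = 0 for the non-binding constraint.
From A_Bᵀ y = c: 6·y_labor + 4·y_catalyst = 64; 6·y_labor + 2·y_catalyst = 50.
→ y_labor = 6 and y_catalyst = 7.
blend D enters the basis when its profit ≥ yᵀa₃ = 6·3 + 7·5 = 53.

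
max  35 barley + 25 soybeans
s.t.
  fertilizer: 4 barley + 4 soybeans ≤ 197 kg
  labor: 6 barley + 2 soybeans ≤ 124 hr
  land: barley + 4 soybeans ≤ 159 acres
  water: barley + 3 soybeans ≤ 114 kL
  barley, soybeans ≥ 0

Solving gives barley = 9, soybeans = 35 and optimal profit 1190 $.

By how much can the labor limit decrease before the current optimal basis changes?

Binding constraints: labor, water. The basis is B = [[6,2],[1,3]] with det 16.
Per unit decrease in labor, x* moves by d = (-0.1875, 0.0625).
The basis stays optimal until barley reaches 0; allowable decrease = 48 hr.

48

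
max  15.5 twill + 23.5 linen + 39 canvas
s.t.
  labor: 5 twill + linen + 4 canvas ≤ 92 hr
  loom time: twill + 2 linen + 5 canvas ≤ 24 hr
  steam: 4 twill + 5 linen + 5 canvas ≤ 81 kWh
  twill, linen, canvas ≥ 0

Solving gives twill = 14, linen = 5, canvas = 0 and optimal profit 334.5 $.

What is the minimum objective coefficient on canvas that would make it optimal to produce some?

40

Binding: loom time and steam. Non-binding: labor (17 unused).
By complementary slackness, y = 0 for the non-binding constraint.
Dual feasibility on the basic columns requires 1·y_loom time + 4·y_steam = 15.5, 2·y_loom time + 5·y_steam = 23.5.
→ y_loom time = 5.5 and y_steam = 2.5.
canvas enters the basis when its profit ≥ yᵀa₃ = 5.5·5 + 2.5·5 = 40.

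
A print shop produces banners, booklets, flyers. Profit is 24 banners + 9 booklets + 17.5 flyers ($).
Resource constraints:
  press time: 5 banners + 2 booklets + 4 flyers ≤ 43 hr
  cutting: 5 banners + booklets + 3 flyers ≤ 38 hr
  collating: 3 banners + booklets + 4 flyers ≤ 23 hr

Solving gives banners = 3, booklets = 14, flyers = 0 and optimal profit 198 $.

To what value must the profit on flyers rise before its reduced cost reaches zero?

24

Binding: press time and collating. Non-binding: cutting (9 unused).
Slack constraints have shadow price 0 (complementary slackness).
The binding rows give the dual system: 5·y_press time + 3·y_collating = 24 and 2·y_press time + 1·y_collating = 9.
→ y_press time = 3 and y_collating = 3.
flyers enters the basis when its profit ≥ yᵀa₃ = 3·4 + 3·4 = 24.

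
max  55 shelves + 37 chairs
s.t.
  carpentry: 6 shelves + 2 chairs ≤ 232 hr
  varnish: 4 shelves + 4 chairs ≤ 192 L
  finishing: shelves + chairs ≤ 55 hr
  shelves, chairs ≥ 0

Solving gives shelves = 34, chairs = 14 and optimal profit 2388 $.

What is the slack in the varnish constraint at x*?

varnish used = 4·34 + 4·14 = 192; slack = 192 − 192 = 0.

0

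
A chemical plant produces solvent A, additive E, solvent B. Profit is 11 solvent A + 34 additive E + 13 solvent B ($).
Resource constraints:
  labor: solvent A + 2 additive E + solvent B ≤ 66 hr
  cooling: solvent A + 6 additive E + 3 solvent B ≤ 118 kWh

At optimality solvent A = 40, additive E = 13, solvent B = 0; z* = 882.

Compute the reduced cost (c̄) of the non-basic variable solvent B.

-4

Check each constraint at x*: labor 66/66 (tight); cooling 118/118 (tight).
From A_Bᵀ y = c: 1·y_labor + 1·y_cooling = 11; 2·y_labor + 6·y_cooling = 34.
This yields shadow prices y_labor = 8, y_cooling = 3.
Reduced cost of solvent B: c₃ − yᵀa₃ = 13 − (8·1 + 3·3) = 13 − 17 = -4.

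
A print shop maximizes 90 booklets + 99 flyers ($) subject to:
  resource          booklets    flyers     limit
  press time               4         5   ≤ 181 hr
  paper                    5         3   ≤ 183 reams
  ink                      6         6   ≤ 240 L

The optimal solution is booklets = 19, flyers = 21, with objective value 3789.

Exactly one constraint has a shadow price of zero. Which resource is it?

press time: 181/181 (binding)
paper: 158/183 (slack 25)
ink: 240/240 (binding)
By complementary slackness, a constraint with positive slack has shadow price 0 → paper.

paper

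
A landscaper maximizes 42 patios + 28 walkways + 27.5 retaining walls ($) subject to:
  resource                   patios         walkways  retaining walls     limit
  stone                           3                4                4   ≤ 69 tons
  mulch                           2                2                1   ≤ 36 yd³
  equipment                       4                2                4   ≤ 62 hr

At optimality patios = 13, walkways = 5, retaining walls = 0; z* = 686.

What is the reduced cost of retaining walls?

Binding: mulch and equipment. Non-binding: stone (10 unused).
By complementary slackness, y = 0 for the non-binding constraint.
The binding rows give the dual system: 2·y_mulch + 4·y_equipment = 42 and 2·y_mulch + 2·y_equipment = 28.
Solving: y_mulch = 7, y_equipment = 7.
Reduced cost of retaining walls: c₃ − yᵀa₃ = 27.5 − (7·1 + 7·4) = 27.5 − 35 = -7.5.

-7.5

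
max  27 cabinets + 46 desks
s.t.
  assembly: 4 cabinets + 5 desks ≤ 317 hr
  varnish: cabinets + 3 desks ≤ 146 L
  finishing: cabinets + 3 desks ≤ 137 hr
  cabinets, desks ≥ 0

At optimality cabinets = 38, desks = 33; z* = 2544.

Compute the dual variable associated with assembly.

At the optimum: assembly uses 317 of 317 (binding); varnish uses 137 of 146 (slack = 9); finishing uses 137 of 137 (binding).
Since varnish is not tight, its dual is 0.
Dual feasibility on the basic columns requires 4·y_assembly + 1·y_finishing = 27, 5·y_assembly + 3·y_finishing = 46.
→ y_assembly = 5 and y_finishing = 7.
Shadow price of assembly = 5.

5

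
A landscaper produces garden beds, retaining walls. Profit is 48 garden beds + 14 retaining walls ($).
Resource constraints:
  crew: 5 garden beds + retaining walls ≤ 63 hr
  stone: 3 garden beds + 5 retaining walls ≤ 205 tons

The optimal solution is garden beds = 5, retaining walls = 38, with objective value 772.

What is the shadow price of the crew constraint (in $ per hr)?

9

Check each constraint at x*: crew 63/63 (tight); stone 205/205 (tight).
From A_Bᵀ y = c: 5·y_crew + 3·y_stone = 48; 1·y_crew + 5·y_stone = 14.
This yields shadow prices y_crew = 9, y_stone = 1.
Shadow price of crew = 9.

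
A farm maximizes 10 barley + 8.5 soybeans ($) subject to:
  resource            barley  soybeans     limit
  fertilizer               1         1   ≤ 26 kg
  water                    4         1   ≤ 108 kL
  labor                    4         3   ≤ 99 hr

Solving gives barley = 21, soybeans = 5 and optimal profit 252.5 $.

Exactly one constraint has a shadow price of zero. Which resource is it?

fertilizer: 26/26 (binding)
water: 89/108 (slack 19)
labor: 99/99 (binding)
By complementary slackness, a constraint with positive slack has shadow price 0 → water.

water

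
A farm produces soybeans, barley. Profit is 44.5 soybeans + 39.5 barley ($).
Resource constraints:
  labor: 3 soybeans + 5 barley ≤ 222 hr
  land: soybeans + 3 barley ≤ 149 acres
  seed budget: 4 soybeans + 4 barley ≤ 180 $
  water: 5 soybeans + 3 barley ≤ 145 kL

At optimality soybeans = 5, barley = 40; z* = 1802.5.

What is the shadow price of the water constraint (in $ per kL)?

2.5

Check each constraint at x*: labor 215/222 (slack 7); land 125/149 (slack 24); seed budget 180/180 (tight); water 145/145 (tight).
Slack constraints have shadow price 0 (complementary slackness).
From A_Bᵀ y = c: 4·y_seed budget + 5·y_water = 44.5; 4·y_seed budget + 3·y_water = 39.5.
Solving: y_seed budget = 8, y_water = 2.5.
Shadow price of water = 2.5.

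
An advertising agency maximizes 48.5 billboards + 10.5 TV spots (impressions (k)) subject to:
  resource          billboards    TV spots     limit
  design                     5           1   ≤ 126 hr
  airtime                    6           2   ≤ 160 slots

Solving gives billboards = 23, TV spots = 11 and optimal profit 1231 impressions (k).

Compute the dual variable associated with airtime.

Check each constraint at x*: design 126/126 (tight); airtime 160/160 (tight).
The binding rows give the dual system: 5·y_design + 6·y_airtime = 48.5 and 1·y_design + 2·y_airtime = 10.5.
Solving: y_design = 8.5, y_airtime = 1.
Shadow price of airtime = 1.

1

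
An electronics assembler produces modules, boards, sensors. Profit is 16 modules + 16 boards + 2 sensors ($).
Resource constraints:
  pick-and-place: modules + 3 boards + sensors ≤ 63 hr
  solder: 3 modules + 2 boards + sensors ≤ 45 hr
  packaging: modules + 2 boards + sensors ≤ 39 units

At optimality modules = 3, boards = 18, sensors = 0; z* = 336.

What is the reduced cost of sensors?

-6

At the optimum: pick-and-place uses 57 of 63 (slack = 6); solder uses 45 of 45 (binding); packaging uses 39 of 39 (binding).
By complementary slackness, y = 0 for the non-binding constraint.
Dual feasibility on the basic columns requires 3·y_solder + 1·y_packaging = 16, 2·y_solder + 2·y_packaging = 16.
Solving: y_solder = 4, y_packaging = 4.
Reduced cost of sensors: c₃ − yᵀa₃ = 2 − (4·1 + 4·1) = 2 − 8 = -6.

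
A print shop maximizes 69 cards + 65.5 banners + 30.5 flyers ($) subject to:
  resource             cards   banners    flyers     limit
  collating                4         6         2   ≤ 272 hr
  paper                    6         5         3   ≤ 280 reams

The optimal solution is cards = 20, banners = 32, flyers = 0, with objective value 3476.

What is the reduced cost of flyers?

-4

Check each constraint at x*: collating 272/272 (tight); paper 280/280 (tight).
The binding rows give the dual system: 4·y_collating + 6·y_paper = 69 and 6·y_collating + 5·y_paper = 65.5.
This yields shadow prices y_collating = 3, y_paper = 9.5.
Reduced cost of flyers: c₃ − yᵀa₃ = 30.5 − (3·2 + 9.5·3) = 30.5 − 34.5 = -4.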